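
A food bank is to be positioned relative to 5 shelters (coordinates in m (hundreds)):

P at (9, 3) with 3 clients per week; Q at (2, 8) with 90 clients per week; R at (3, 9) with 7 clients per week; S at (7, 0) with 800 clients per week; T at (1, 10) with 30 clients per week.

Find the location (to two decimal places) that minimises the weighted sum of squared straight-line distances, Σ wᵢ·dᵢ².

The minimiser of Σwᵢ‖p−pᵢ‖² is the weighted centroid p* = (Σwᵢpᵢ)/(Σwᵢ).
Σwᵢ = 930.
Σwᵢxᵢ = 3·9 + 90·2 + 7·3 + 800·7 + 30·1 = 5858.
Σwᵢyᵢ = 3·3 + 90·8 + 7·9 + 800·0 + 30·10 = 1092.
x* = 5858/930 = 6.30, y* = 1092/930 = 1.17.

(6.30, 1.17)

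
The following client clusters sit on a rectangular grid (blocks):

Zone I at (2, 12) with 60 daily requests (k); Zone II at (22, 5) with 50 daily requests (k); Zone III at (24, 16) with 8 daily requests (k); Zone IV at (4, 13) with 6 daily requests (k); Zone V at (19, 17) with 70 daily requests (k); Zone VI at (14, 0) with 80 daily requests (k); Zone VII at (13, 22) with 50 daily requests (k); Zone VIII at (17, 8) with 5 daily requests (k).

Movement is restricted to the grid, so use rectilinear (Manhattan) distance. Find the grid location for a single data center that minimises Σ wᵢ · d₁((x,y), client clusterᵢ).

(14, 12)

Manhattan distance separates: Σwᵢ(|x−xᵢ|+|y−yᵢ|) = Σwᵢ|x−xᵢ| + Σwᵢ|y−yᵢ|, so x and y are optimised independently as 1-D weighted medians.
Total weight W = 329; half = 164.5.
x-coordinate, sorted with cumulative weight:
  x=2 (Zone I, w=60) cum 60
  x=4 (Zone IV, w=6) cum 66
  x=13 (Zone VII, w=50) cum 116
  x=14 (Zone VI, w=80) cum 196  ← median
  x=17 (Zone VIII, w=5) cum 201
  x=19 (Zone V, w=70) cum 271
  x=22 (Zone II, w=50) cum 321
  x=24 (Zone III, w=8) cum 329
⇒ x* = 14
y-coordinate, sorted with cumulative weight:
  y=0 (Zone VI, w=80) cum 80
  y=5 (Zone II, w=50) cum 130
  y=8 (Zone VIII, w=5) cum 135
  y=12 (Zone I, w=60) cum 195  ← median
  y=13 (Zone IV, w=6) cum 201
  y=16 (Zone III, w=8) cum 209
  y=17 (Zone V, w=70) cum 279
  y=22 (Zone VII, w=50) cum 329
⇒ y* = 12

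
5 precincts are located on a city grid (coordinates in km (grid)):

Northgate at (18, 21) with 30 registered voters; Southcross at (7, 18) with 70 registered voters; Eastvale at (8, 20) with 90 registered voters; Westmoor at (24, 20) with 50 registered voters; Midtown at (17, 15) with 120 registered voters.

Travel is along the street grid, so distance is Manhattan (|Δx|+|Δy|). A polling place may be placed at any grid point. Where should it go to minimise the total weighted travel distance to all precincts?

Manhattan distance separates: Σwᵢ(|x−xᵢ|+|y−yᵢ|) = Σwᵢ|x−xᵢ| + Σwᵢ|y−yᵢ|, so x and y are optimised independently as 1-D weighted medians.
Total weight W = 360; half = 180.
x-coordinate, sorted with cumulative weight:
  x=7 (Southcross, w=70) cum 70
  x=8 (Eastvale, w=90) cum 160
  x=17 (Midtown, w=120) cum 280  ← median
  x=18 (Northgate, w=30) cum 310
  x=24 (Westmoor, w=50) cum 360
⇒ x* = 17
y-coordinate, sorted with cumulative weight:
  y=15 (Midtown, w=120) cum 120
  y=18 (Southcross, w=70) cum 190  ← median
  y=20 (Eastvale, w=90) cum 280
  y=20 (Westmoor, w=50) cum 330
  y=21 (Northgate, w=30) cum 360
⇒ y* = 18

(17, 18)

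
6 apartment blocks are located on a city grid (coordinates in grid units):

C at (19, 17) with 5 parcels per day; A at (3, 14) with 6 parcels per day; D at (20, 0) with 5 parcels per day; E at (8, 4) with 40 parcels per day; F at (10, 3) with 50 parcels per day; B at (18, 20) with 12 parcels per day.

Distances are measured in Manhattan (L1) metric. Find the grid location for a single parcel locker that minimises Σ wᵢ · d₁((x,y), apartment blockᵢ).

Manhattan distance separates: Σwᵢ(|x−xᵢ|+|y−yᵢ|) = Σwᵢ|x−xᵢ| + Σwᵢ|y−yᵢ|, so x and y are optimised independently as 1-D weighted medians.
Total weight W = 118; half = 59.
x-coordinate, sorted with cumulative weight:
  x=3 (A, w=6) cum 6
  x=8 (E, w=40) cum 46
  x=10 (F, w=50) cum 96  ← median
  x=18 (B, w=12) cum 108
  x=19 (C, w=5) cum 113
  x=20 (D, w=5) cum 118
⇒ x* = 10
y-coordinate, sorted with cumulative weight:
  y=0 (D, w=5) cum 5
  y=3 (F, w=50) cum 55
  y=4 (E, w=40) cum 95  ← median
  y=14 (A, w=6) cum 101
  y=17 (C, w=5) cum 106
  y=20 (B, w=12) cum 118
⇒ y* = 4

(10, 4)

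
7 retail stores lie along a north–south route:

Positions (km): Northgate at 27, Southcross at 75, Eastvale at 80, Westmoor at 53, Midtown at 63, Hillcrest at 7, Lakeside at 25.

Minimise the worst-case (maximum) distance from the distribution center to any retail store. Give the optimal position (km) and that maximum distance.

location 43.5, max distance 36.5

The 1-center on a line is the midpoint of the two extreme points: leftmost at 7, rightmost at 80.
Optimal location = (7 + 80)/2 = 43.5; maximum distance = (80 − 7)/2 = 36.5.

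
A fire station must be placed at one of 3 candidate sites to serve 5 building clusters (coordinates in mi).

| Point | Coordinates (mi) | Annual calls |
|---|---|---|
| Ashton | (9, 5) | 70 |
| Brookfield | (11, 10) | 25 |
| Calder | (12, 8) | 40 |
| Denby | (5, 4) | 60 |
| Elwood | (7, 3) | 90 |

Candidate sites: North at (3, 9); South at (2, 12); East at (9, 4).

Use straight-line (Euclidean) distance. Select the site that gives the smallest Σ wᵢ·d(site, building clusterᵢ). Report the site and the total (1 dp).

East, total 869.4 mi

Total weighted distance at each candidate:
  North (3, 9): total = 2040.7
  South (2, 12): total = 2793.5
  East (9, 4): total = 869.4
Minimum is at East with total 869.4 mi.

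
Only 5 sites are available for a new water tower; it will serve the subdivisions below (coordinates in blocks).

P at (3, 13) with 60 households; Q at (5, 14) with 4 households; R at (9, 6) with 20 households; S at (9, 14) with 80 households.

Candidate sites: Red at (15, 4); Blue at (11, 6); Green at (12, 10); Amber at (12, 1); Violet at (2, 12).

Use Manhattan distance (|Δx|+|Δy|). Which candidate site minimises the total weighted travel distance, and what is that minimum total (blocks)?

Violet, total 1120 blocks

Total weighted distance at each candidate:
  Red (15, 4): total = 2780
  Blue (11, 6): total = 1796
  Green (12, 10): total = 1464
  Amber (12, 1): total = 2780
  Violet (2, 12): total = 1120
Minimum is at Violet with total 1120 blocks.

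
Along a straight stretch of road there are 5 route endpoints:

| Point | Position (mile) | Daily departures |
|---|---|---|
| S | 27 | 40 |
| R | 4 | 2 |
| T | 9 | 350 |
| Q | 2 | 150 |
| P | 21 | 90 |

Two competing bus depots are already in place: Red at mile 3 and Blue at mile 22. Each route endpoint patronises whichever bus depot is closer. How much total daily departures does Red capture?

502

The indifferent point is the midpoint (3+22)/2 = 12.5; route endpoints left of it (closer to Red at 3) go to Red, those right go to Blue.
  Q at 2 (w=150) → Red
  R at 4 (w=2) → Red
  T at 9 (w=350) → Red
  P at 21 (w=90) → Blue
  S at 27 (w=40) → Blue
Red captures 502; Blue captures 130.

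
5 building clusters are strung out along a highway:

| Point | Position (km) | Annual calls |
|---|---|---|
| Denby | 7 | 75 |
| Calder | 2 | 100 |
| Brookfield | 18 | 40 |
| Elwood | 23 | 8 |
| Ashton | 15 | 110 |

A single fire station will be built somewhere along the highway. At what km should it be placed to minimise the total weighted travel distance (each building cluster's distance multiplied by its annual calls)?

x = 7

For a sum of weighted absolute distances on a line, the optimum is the weighted median (not the mean). Total weight W = 333; half-weight = 166.5.
Sort by position and accumulate weight:
  km 2 (Calder, w=100) → cum 100
  km 7 (Denby, w=75) → cum 175  ≥ 166.5 → median here
  km 15 (Ashton, w=110) → cum 285
  km 18 (Brookfield, w=40) → cum 325
  km 23 (Elwood, w=8) → cum 333
Optimal location: km 7.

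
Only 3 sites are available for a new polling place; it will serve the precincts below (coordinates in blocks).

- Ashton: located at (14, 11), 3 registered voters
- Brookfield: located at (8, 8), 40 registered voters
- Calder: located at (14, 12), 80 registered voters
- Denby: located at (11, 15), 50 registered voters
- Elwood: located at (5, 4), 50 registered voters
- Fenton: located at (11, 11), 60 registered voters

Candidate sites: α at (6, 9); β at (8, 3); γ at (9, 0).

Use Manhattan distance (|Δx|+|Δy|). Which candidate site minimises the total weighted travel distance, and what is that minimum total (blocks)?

Total weighted distance at each candidate:
  α (6, 9): total = 2300
  β (8, 3): total = 3052
  γ (9, 0): total = 3798
Minimum is at α with total 2300 blocks.

α, total 2300 blocks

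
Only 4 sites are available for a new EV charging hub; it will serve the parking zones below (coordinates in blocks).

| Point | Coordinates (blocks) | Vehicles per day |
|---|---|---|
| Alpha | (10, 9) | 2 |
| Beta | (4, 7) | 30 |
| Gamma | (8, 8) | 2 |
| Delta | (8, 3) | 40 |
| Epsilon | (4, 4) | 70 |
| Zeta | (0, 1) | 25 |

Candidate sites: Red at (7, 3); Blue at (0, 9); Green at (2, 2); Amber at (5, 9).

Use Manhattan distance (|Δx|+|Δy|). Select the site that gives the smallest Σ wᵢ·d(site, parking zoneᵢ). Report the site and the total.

Total weighted distance at each candidate:
  Red (7, 3): total = 785
  Blue (0, 9): total = 1608
  Green (2, 2): total = 899
  Amber (5, 9): total = 1213
Minimum is at Red with total 785 blocks.

Red, total 785 blocks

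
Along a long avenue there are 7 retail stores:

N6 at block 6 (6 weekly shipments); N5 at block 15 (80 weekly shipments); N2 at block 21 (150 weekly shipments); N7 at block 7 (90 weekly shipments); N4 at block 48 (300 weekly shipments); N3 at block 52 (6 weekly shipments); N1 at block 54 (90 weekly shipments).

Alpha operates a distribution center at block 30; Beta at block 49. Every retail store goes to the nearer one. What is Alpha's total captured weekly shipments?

326

The indifferent point is the midpoint (30+49)/2 = 39.5; retail stores left of it (closer to Alpha at 30) go to Alpha, those right go to Beta.
  N6 at 6 (w=6) → Alpha
  N7 at 7 (w=90) → Alpha
  N5 at 15 (w=80) → Alpha
  N2 at 21 (w=150) → Alpha
  N4 at 48 (w=300) → Beta
  N3 at 52 (w=6) → Beta
  N1 at 54 (w=90) → Beta
Alpha captures 326; Beta captures 396.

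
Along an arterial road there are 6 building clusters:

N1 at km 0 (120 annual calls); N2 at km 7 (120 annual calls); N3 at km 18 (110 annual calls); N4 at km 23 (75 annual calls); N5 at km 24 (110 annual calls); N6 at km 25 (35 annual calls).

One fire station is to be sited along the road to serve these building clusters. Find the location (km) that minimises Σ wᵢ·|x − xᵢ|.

x = 18

For a sum of weighted absolute distances on a line, the optimum is the weighted median (not the mean). Total weight W = 570; half-weight = 285.
Sort by position and accumulate weight:
  km 0 (N1, w=120) → cum 120
  km 7 (N2, w=120) → cum 240
  km 18 (N3, w=110) → cum 350  ≥ 285 → median here
  km 23 (N4, w=75) → cum 425
  km 24 (N5, w=110) → cum 535
  km 25 (N6, w=35) → cum 570
Optimal location: km 18.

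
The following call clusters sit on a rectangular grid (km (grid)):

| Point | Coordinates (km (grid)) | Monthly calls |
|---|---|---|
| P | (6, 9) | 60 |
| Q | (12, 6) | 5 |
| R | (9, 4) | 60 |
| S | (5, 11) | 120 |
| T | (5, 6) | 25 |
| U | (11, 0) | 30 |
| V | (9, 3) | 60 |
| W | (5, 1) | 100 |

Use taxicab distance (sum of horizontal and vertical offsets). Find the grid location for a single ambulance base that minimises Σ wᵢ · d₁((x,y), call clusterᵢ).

Manhattan distance separates: Σwᵢ(|x−xᵢ|+|y−yᵢ|) = Σwᵢ|x−xᵢ| + Σwᵢ|y−yᵢ|, so x and y are optimised independently as 1-D weighted medians.
Total weight W = 460; half = 230.
x-coordinate, sorted with cumulative weight:
  x=5 (S, w=120) cum 120
  x=5 (T, w=25) cum 145
  x=5 (W, w=100) cum 245  ← median
  x=6 (P, w=60) cum 305
  x=9 (R, w=60) cum 365
  x=9 (V, w=60) cum 425
  x=11 (U, w=30) cum 455
  x=12 (Q, w=5) cum 460
⇒ x* = 5
y-coordinate, sorted with cumulative weight:
  y=0 (U, w=30) cum 30
  y=1 (W, w=100) cum 130
  y=3 (V, w=60) cum 190
  y=4 (R, w=60) cum 250  ← median
  y=6 (Q, w=5) cum 255
  y=6 (T, w=25) cum 280
  y=9 (P, w=60) cum 340
  y=11 (S, w=120) cum 460
⇒ y* = 4

(5, 4)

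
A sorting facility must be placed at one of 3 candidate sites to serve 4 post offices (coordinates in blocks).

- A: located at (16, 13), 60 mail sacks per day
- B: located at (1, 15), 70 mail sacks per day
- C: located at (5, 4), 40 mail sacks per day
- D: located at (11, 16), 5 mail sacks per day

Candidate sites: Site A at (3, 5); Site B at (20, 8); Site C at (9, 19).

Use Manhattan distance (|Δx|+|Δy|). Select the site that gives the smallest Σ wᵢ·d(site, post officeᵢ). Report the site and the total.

Total weighted distance at each candidate:
  Site A (3, 5): total = 2315
  Site B (20, 8): total = 3205
  Site C (9, 19): total = 2405
Minimum is at Site A with total 2315 blocks.

Site A, total 2315 blocks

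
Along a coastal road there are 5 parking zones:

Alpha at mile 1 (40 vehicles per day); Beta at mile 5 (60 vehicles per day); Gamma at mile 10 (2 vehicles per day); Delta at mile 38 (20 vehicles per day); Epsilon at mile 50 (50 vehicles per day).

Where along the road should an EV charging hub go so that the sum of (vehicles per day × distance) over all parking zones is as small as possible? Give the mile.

x = 5

For a sum of weighted absolute distances on a line, the optimum is the weighted median (not the mean). Total weight W = 172; half-weight = 86.
Sort by position and accumulate weight:
  mile 1 (Alpha, w=40) → cum 40
  mile 5 (Beta, w=60) → cum 100  ≥ 86 → median here
  mile 10 (Gamma, w=2) → cum 102
  mile 38 (Delta, w=20) → cum 122
  mile 50 (Epsilon, w=50) → cum 172
Optimal location: mile 5.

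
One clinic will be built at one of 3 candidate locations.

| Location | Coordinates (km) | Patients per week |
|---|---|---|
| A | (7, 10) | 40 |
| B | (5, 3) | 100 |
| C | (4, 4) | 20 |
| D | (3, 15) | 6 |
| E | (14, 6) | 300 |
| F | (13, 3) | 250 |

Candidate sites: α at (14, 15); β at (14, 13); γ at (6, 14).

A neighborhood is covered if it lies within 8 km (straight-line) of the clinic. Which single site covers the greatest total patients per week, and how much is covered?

Coverage radius r = 8 km; a point is covered iff (Δx)²+(Δy)² ≤ 8² = 64.
  α (14, 15): covers {none} → 0
  β (14, 13): covers {A, E} → 340
  γ (6, 14): covers {A, D} → 46
Maximum coverage at β: 340 patients per week.

β, covering 340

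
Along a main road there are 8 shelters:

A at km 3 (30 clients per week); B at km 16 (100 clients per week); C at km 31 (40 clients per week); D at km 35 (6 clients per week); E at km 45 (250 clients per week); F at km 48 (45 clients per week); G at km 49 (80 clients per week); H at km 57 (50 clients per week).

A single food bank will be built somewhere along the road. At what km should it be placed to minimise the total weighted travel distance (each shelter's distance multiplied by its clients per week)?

For a sum of weighted absolute distances on a line, the optimum is the weighted median (not the mean). Total weight W = 601; half-weight = 300.5.
Sort by position and accumulate weight:
  km 3 (A, w=30) → cum 30
  km 16 (B, w=100) → cum 130
  km 31 (C, w=40) → cum 170
  km 35 (D, w=6) → cum 176
  km 45 (E, w=250) → cum 426  ≥ 300.5 → median here
  km 48 (F, w=45) → cum 471
  km 49 (G, w=80) → cum 551
  km 57 (H, w=50) → cum 601
Optimal location: km 45.

x = 45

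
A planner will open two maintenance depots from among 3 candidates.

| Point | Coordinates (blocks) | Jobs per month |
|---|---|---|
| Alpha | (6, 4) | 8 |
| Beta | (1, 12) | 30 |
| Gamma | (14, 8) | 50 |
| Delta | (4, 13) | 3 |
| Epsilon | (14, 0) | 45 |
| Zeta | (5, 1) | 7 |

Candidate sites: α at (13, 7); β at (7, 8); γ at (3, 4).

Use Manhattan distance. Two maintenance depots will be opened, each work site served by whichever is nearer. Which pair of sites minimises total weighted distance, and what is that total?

{α, γ}, total 849

Evaluate every pair (each demand assigned to the nearer of the two):
  {α, γ}: total = 849
  {α, β}: total = 887
  {β, γ}: total = 1408
Best pair: {α, γ} with total 849.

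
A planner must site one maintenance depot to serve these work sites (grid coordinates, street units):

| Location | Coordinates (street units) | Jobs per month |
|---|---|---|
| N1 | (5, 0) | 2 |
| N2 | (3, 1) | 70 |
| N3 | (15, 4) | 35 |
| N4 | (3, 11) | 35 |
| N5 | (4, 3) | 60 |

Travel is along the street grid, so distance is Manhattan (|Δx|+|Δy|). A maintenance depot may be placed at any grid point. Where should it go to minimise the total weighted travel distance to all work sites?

(3, 3)

Manhattan distance separates: Σwᵢ(|x−xᵢ|+|y−yᵢ|) = Σwᵢ|x−xᵢ| + Σwᵢ|y−yᵢ|, so x and y are optimised independently as 1-D weighted medians.
Total weight W = 202; half = 101.
x-coordinate, sorted with cumulative weight:
  x=3 (N2, w=70) cum 70
  x=3 (N4, w=35) cum 105  ← median
  x=4 (N5, w=60) cum 165
  x=5 (N1, w=2) cum 167
  x=15 (N3, w=35) cum 202
⇒ x* = 3
y-coordinate, sorted with cumulative weight:
  y=0 (N1, w=2) cum 2
  y=1 (N2, w=70) cum 72
  y=3 (N5, w=60) cum 132  ← median
  y=4 (N3, w=35) cum 167
  y=11 (N4, w=35) cum 202
⇒ y* = 3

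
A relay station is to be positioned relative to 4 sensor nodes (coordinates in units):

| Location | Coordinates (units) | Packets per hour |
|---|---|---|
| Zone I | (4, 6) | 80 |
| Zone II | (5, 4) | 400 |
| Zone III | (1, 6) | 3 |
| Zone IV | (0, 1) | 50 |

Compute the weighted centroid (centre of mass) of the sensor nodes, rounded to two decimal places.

(4.36, 4.03)

The minimiser of Σwᵢ‖p−pᵢ‖² is the weighted centroid p* = (Σwᵢpᵢ)/(Σwᵢ).
Σwᵢ = 533.
Σwᵢxᵢ = 80·4 + 400·5 + 3·1 + 50·0 = 2323.
Σwᵢyᵢ = 80·6 + 400·4 + 3·6 + 50·1 = 2148.
x* = 2323/533 = 4.36, y* = 2148/533 = 4.03.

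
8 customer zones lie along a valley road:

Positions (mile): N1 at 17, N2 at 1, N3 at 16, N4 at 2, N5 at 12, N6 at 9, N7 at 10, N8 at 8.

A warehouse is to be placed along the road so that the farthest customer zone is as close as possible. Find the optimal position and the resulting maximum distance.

location 9, max distance 8

The 1-center on a line is the midpoint of the two extreme points: leftmost at 1, rightmost at 17.
Optimal location = (1 + 17)/2 = 9; maximum distance = (17 − 1)/2 = 8.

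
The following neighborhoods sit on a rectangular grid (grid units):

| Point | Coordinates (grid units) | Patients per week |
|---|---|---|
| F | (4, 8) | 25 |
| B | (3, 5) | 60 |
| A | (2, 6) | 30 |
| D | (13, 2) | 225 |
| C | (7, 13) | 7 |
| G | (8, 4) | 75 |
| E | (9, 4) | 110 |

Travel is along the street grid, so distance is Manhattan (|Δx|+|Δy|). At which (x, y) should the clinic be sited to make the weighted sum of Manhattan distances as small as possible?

Manhattan distance separates: Σwᵢ(|x−xᵢ|+|y−yᵢ|) = Σwᵢ|x−xᵢ| + Σwᵢ|y−yᵢ|, so x and y are optimised independently as 1-D weighted medians.
Total weight W = 532; half = 266.
x-coordinate, sorted with cumulative weight:
  x=2 (A, w=30) cum 30
  x=3 (B, w=60) cum 90
  x=4 (F, w=25) cum 115
  x=7 (C, w=7) cum 122
  x=8 (G, w=75) cum 197
  x=9 (E, w=110) cum 307  ← median
  x=13 (D, w=225) cum 532
⇒ x* = 9
y-coordinate, sorted with cumulative weight:
  y=2 (D, w=225) cum 225
  y=4 (G, w=75) cum 300  ← median
  y=4 (E, w=110) cum 410
  y=5 (B, w=60) cum 470
  y=6 (A, w=30) cum 500
  y=8 (F, w=25) cum 525
  y=13 (C, w=7) cum 532
⇒ y* = 4

(9, 4)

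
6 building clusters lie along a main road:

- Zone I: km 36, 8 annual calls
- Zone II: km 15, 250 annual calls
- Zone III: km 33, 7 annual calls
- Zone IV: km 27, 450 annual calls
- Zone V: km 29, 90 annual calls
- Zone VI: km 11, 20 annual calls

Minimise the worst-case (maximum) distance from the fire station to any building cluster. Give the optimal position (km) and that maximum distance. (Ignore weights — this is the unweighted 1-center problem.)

location 23.5, max distance 12.5

The 1-center on a line is the midpoint of the two extreme points: leftmost at 11, rightmost at 36.
Optimal location = (11 + 36)/2 = 23.5; maximum distance = (36 − 11)/2 = 12.5.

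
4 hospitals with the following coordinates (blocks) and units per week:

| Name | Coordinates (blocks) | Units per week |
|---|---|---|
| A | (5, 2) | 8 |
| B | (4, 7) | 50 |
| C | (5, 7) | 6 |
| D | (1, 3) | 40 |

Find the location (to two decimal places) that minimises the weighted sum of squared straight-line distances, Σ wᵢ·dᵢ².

(2.98, 5.08)

The minimiser of Σwᵢ‖p−pᵢ‖² is the weighted centroid p* = (Σwᵢpᵢ)/(Σwᵢ).
Σwᵢ = 104.
Σwᵢxᵢ = 8·5 + 50·4 + 6·5 + 40·1 = 310.
Σwᵢyᵢ = 8·2 + 50·7 + 6·7 + 40·3 = 528.
x* = 310/104 = 2.98, y* = 528/104 = 5.08.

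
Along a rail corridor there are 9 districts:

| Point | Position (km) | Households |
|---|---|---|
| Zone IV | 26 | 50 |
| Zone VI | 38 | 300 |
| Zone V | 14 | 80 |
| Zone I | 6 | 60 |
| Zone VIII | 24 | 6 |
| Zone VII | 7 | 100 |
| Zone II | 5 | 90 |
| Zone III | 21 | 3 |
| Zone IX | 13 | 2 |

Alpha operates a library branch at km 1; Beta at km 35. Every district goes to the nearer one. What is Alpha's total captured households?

332

The indifferent point is the midpoint (1+35)/2 = 18; districts left of it (closer to Alpha at 1) go to Alpha, those right go to Beta.
  Zone II at 5 (w=90) → Alpha
  Zone I at 6 (w=60) → Alpha
  Zone VII at 7 (w=100) → Alpha
  Zone IX at 13 (w=2) → Alpha
  Zone V at 14 (w=80) → Alpha
  Zone III at 21 (w=3) → Beta
  Zone VIII at 24 (w=6) → Beta
  Zone IV at 26 (w=50) → Beta
  Zone VI at 38 (w=300) → Beta
Alpha captures 332; Beta captures 359.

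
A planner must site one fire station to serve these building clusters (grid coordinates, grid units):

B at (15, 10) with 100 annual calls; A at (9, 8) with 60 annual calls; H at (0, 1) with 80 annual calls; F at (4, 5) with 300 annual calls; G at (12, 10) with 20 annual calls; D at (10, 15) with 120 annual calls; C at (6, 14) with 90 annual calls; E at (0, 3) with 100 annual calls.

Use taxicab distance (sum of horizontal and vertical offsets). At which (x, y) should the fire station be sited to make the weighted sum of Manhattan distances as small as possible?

(4, 5)

Manhattan distance separates: Σwᵢ(|x−xᵢ|+|y−yᵢ|) = Σwᵢ|x−xᵢ| + Σwᵢ|y−yᵢ|, so x and y are optimised independently as 1-D weighted medians.
Total weight W = 870; half = 435.
x-coordinate, sorted with cumulative weight:
  x=0 (H, w=80) cum 80
  x=0 (E, w=100) cum 180
  x=4 (F, w=300) cum 480  ← median
  x=6 (C, w=90) cum 570
  x=9 (A, w=60) cum 630
  x=10 (D, w=120) cum 750
  x=12 (G, w=20) cum 770
  x=15 (B, w=100) cum 870
⇒ x* = 4
y-coordinate, sorted with cumulative weight:
  y=1 (H, w=80) cum 80
  y=3 (E, w=100) cum 180
  y=5 (F, w=300) cum 480  ← median
  y=8 (A, w=60) cum 540
  y=10 (B, w=100) cum 640
  y=10 (G, w=20) cum 660
  y=14 (C, w=90) cum 750
  y=15 (D, w=120) cum 870
⇒ y* = 5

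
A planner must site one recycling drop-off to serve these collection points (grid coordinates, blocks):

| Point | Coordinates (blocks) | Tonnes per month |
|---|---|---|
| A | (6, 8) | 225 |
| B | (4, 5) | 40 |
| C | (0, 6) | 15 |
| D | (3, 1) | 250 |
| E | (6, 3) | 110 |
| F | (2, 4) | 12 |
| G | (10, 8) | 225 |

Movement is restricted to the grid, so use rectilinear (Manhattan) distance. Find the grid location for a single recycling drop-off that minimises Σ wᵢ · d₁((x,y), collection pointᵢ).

(6, 8)

Manhattan distance separates: Σwᵢ(|x−xᵢ|+|y−yᵢ|) = Σwᵢ|x−xᵢ| + Σwᵢ|y−yᵢ|, so x and y are optimised independently as 1-D weighted medians.
Total weight W = 877; half = 438.5.
x-coordinate, sorted with cumulative weight:
  x=0 (C, w=15) cum 15
  x=2 (F, w=12) cum 27
  x=3 (D, w=250) cum 277
  x=4 (B, w=40) cum 317
  x=6 (A, w=225) cum 542  ← median
  x=6 (E, w=110) cum 652
  x=10 (G, w=225) cum 877
⇒ x* = 6
y-coordinate, sorted with cumulative weight:
  y=1 (D, w=250) cum 250
  y=3 (E, w=110) cum 360
  y=4 (F, w=12) cum 372
  y=5 (B, w=40) cum 412
  y=6 (C, w=15) cum 427
  y=8 (A, w=225) cum 652  ← median
  y=8 (G, w=225) cum 877
⇒ y* = 8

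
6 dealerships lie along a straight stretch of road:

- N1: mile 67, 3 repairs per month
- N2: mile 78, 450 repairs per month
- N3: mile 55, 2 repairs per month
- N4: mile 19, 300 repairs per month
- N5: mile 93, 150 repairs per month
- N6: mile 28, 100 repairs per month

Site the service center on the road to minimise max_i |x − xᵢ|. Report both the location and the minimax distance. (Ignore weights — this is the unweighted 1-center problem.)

location 56, max distance 37

The 1-center on a line is the midpoint of the two extreme points: leftmost at 19, rightmost at 93.
Optimal location = (19 + 93)/2 = 56; maximum distance = (93 − 19)/2 = 37.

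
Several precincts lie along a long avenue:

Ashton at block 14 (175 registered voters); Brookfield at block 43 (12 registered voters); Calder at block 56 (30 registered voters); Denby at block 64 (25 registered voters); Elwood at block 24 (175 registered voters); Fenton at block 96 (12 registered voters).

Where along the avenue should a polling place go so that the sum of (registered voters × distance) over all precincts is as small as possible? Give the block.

For a sum of weighted absolute distances on a line, the optimum is the weighted median (not the mean). Total weight W = 429; half-weight = 214.5.
Sort by position and accumulate weight:
  block 14 (Ashton, w=175) → cum 175
  block 24 (Elwood, w=175) → cum 350  ≥ 214.5 → median here
  block 43 (Brookfield, w=12) → cum 362
  block 56 (Calder, w=30) → cum 392
  block 64 (Denby, w=25) → cum 417
  block 96 (Fenton, w=12) → cum 429
Optimal location: block 24.

x = 24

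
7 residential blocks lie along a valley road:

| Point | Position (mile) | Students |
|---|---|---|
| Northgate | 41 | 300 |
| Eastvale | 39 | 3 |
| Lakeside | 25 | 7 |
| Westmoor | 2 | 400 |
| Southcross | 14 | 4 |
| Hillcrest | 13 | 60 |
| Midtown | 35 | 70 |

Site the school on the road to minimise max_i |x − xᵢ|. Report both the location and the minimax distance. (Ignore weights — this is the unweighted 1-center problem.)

location 21.5, max distance 19.5

The 1-center on a line is the midpoint of the two extreme points: leftmost at 2, rightmost at 41.
Optimal location = (2 + 41)/2 = 21.5; maximum distance = (41 − 2)/2 = 19.5.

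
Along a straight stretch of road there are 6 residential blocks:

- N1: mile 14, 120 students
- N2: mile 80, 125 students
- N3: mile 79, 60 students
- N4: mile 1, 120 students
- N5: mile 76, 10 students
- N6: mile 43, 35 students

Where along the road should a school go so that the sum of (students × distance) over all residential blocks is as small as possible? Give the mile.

x = 14

For a sum of weighted absolute distances on a line, the optimum is the weighted median (not the mean). Total weight W = 470; half-weight = 235.
Sort by position and accumulate weight:
  mile 1 (N4, w=120) → cum 120
  mile 14 (N1, w=120) → cum 240  ≥ 235 → median here
  mile 43 (N6, w=35) → cum 275
  mile 76 (N5, w=10) → cum 285
  mile 79 (N3, w=60) → cum 345
  mile 80 (N2, w=125) → cum 470
Optimal location: mile 14.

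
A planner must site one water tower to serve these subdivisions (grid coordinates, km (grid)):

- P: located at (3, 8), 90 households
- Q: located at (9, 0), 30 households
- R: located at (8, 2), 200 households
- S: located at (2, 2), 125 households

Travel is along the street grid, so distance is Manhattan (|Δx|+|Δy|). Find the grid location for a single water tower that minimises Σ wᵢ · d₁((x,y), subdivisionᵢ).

(8, 2)

Manhattan distance separates: Σwᵢ(|x−xᵢ|+|y−yᵢ|) = Σwᵢ|x−xᵢ| + Σwᵢ|y−yᵢ|, so x and y are optimised independently as 1-D weighted medians.
Total weight W = 445; half = 222.5.
x-coordinate, sorted with cumulative weight:
  x=2 (S, w=125) cum 125
  x=3 (P, w=90) cum 215
  x=8 (R, w=200) cum 415  ← median
  x=9 (Q, w=30) cum 445
⇒ x* = 8
y-coordinate, sorted with cumulative weight:
  y=0 (Q, w=30) cum 30
  y=2 (R, w=200) cum 230  ← median
  y=2 (S, w=125) cum 355
  y=8 (P, w=90) cum 445
⇒ y* = 2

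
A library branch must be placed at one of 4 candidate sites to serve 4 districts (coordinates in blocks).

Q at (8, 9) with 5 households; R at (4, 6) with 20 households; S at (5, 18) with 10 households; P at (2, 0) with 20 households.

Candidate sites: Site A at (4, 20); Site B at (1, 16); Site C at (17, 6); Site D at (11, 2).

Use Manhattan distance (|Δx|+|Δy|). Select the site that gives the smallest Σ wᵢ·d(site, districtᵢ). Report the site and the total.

Site D, total 710 blocks

Total weighted distance at each candidate:
  Site A (4, 20): total = 825
  Site B (1, 16): total = 730
  Site C (17, 6): total = 980
  Site D (11, 2): total = 710
Minimum is at Site D with total 710 blocks.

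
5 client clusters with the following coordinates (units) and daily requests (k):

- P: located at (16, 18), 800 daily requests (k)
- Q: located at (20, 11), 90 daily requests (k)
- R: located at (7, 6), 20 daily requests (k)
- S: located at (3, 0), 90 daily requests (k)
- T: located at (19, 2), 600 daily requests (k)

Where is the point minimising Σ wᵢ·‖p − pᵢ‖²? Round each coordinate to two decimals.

(16.51, 10.44)

The minimiser of Σwᵢ‖p−pᵢ‖² is the weighted centroid p* = (Σwᵢpᵢ)/(Σwᵢ).
Σwᵢ = 1600.
Σwᵢxᵢ = 800·16 + 90·20 + 20·7 + 90·3 + 600·19 = 26410.
Σwᵢyᵢ = 800·18 + 90·11 + 20·6 + 90·0 + 600·2 = 16710.
x* = 26410/1600 = 16.51, y* = 16710/1600 = 10.44.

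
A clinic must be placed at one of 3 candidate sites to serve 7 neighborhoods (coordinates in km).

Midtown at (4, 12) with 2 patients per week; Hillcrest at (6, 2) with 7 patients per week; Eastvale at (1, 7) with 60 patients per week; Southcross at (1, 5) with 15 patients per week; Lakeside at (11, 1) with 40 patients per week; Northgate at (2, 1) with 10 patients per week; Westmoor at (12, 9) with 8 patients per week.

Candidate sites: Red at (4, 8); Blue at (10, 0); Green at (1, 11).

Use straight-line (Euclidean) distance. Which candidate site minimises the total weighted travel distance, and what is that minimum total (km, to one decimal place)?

Red, total 838.9 km

Total weighted distance at each candidate:
  Red (4, 8): total = 838.9
  Blue (10, 0): total = 1107.6
  Green (1, 11): total = 1164.0
Minimum is at Red with total 838.9 km.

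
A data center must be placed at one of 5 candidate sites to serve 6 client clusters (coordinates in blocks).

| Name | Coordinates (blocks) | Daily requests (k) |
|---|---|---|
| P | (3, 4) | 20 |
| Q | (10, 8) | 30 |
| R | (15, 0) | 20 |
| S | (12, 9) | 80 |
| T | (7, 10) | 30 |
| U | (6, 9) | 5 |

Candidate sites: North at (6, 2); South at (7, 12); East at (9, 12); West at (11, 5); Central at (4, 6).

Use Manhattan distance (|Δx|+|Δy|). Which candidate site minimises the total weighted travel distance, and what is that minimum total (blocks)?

Total weighted distance at each candidate:
  North (6, 2): total = 1965
  South (7, 12): total = 1570
  East (9, 12): total = 1420
  West (11, 5): total = 1195
  Central (4, 6): total = 1755
Minimum is at West with total 1195 blocks.

West, total 1195 blocks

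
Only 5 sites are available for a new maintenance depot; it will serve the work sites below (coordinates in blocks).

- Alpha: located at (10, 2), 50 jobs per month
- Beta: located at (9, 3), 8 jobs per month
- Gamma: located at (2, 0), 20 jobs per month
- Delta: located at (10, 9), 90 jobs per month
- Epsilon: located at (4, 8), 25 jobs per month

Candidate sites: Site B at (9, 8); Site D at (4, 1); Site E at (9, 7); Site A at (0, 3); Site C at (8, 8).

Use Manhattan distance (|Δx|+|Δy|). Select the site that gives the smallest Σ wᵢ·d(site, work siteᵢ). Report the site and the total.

Site B, total 995 blocks

Total weighted distance at each candidate:
  Site B (9, 8): total = 995
  Site D (4, 1): total = 1901
  Site E (9, 7): total = 1032
  Site A (0, 3): total = 2387
  Site C (8, 8): total = 1098
Minimum is at Site B with total 995 blocks.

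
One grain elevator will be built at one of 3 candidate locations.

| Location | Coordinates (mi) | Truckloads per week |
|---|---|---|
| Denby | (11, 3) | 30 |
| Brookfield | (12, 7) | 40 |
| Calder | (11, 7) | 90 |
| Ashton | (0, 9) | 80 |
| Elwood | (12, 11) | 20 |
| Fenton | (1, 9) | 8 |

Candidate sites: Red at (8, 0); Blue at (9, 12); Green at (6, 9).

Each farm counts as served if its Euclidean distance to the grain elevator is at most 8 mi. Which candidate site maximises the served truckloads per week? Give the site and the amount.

Green, covering 268

Coverage radius r = 8 mi; a point is covered iff (Δx)²+(Δy)² ≤ 8² = 64.
  Red (8, 0): covers {Denby, Calder} → 120
  Blue (9, 12): covers {Brookfield, Calder, Elwood} → 150
  Green (6, 9): covers {Denby, Brookfield, Calder, Ashton, Elwood, Fenton} → 268
Maximum coverage at Green: 268 truckloads per week.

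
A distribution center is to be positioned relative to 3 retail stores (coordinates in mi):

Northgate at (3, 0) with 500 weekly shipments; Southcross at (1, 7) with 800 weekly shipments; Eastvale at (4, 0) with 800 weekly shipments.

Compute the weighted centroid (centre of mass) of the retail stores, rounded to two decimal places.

The minimiser of Σwᵢ‖p−pᵢ‖² is the weighted centroid p* = (Σwᵢpᵢ)/(Σwᵢ).
Σwᵢ = 2100.
Σwᵢxᵢ = 500·3 + 800·1 + 800·4 = 5500.
Σwᵢyᵢ = 500·0 + 800·7 + 800·0 = 5600.
x* = 5500/2100 = 2.62, y* = 5600/2100 = 2.67.

(2.62, 2.67)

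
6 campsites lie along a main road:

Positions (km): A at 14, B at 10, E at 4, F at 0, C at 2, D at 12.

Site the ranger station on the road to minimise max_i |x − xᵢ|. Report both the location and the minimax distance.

The 1-center on a line is the midpoint of the two extreme points: leftmost at 0, rightmost at 14.
Optimal location = (0 + 14)/2 = 7; maximum distance = (14 − 0)/2 = 7.

location 7, max distance 7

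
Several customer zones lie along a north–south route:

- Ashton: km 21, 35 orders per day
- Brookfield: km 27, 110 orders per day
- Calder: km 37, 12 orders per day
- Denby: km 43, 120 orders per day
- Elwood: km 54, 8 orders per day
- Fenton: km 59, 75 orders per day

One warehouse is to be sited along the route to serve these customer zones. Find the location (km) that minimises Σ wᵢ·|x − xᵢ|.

For a sum of weighted absolute distances on a line, the optimum is the weighted median (not the mean). Total weight W = 360; half-weight = 180.
Sort by position and accumulate weight:
  km 21 (Ashton, w=35) → cum 35
  km 27 (Brookfield, w=110) → cum 145
  km 37 (Calder, w=12) → cum 157
  km 43 (Denby, w=120) → cum 277  ≥ 180 → median here
  km 54 (Elwood, w=8) → cum 285
  km 59 (Fenton, w=75) → cum 360
Optimal location: km 43.

x = 43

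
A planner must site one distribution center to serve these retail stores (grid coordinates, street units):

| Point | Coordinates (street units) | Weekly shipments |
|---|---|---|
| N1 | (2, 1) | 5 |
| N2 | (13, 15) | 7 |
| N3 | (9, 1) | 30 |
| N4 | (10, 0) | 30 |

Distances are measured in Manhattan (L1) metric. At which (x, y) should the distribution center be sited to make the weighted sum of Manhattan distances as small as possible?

Manhattan distance separates: Σwᵢ(|x−xᵢ|+|y−yᵢ|) = Σwᵢ|x−xᵢ| + Σwᵢ|y−yᵢ|, so x and y are optimised independently as 1-D weighted medians.
Total weight W = 72; half = 36.
x-coordinate, sorted with cumulative weight:
  x=2 (N1, w=5) cum 5
  x=9 (N3, w=30) cum 35
  x=10 (N4, w=30) cum 65  ← median
  x=13 (N2, w=7) cum 72
⇒ x* = 10
y-coordinate, sorted with cumulative weight:
  y=0 (N4, w=30) cum 30
  y=1 (N1, w=5) cum 35
  y=1 (N3, w=30) cum 65  ← median
  y=15 (N2, w=7) cum 72
⇒ y* = 1

(10, 1)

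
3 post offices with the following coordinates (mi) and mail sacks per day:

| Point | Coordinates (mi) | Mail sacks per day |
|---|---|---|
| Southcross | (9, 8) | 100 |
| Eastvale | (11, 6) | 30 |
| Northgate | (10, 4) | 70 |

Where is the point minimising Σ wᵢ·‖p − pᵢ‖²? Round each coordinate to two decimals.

The minimiser of Σwᵢ‖p−pᵢ‖² is the weighted centroid p* = (Σwᵢpᵢ)/(Σwᵢ).
Σwᵢ = 200.
Σwᵢxᵢ = 100·9 + 30·11 + 70·10 = 1930.
Σwᵢyᵢ = 100·8 + 30·6 + 70·4 = 1260.
x* = 1930/200 = 9.65, y* = 1260/200 = 6.30.

(9.65, 6.30)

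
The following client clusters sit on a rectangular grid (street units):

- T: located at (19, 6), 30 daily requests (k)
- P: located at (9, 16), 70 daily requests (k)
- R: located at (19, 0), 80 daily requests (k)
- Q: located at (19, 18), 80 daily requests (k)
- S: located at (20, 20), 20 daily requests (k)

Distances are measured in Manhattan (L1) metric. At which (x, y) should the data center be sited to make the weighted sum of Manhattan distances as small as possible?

Manhattan distance separates: Σwᵢ(|x−xᵢ|+|y−yᵢ|) = Σwᵢ|x−xᵢ| + Σwᵢ|y−yᵢ|, so x and y are optimised independently as 1-D weighted medians.
Total weight W = 280; half = 140.
x-coordinate, sorted with cumulative weight:
  x=9 (P, w=70) cum 70
  x=19 (T, w=30) cum 100
  x=19 (R, w=80) cum 180  ← median
  x=19 (Q, w=80) cum 260
  x=20 (S, w=20) cum 280
⇒ x* = 19
y-coordinate, sorted with cumulative weight:
  y=0 (R, w=80) cum 80
  y=6 (T, w=30) cum 110
  y=16 (P, w=70) cum 180  ← median
  y=18 (Q, w=80) cum 260
  y=20 (S, w=20) cum 280
⇒ y* = 16

(19, 16)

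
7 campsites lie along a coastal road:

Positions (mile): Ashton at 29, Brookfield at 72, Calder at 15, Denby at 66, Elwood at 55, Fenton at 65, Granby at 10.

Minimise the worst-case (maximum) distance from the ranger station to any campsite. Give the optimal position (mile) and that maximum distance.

location 41, max distance 31

The 1-center on a line is the midpoint of the two extreme points: leftmost at 10, rightmost at 72.
Optimal location = (10 + 72)/2 = 41; maximum distance = (72 − 10)/2 = 31.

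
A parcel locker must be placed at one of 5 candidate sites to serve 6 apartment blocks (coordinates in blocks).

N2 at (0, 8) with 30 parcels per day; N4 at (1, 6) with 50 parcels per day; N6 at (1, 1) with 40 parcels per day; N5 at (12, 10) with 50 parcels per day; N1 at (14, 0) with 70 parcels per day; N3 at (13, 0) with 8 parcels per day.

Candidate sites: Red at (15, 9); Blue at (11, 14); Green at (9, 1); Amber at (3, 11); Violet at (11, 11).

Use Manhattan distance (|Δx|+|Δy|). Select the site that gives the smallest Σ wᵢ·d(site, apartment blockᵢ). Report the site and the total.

Green, total 2510 blocks

Total weighted distance at each candidate:
  Red (15, 9): total = 3198
  Blue (11, 14): total = 3898
  Green (9, 1): total = 2510
  Amber (3, 11): total = 3218
  Violet (11, 11): total = 3154
Minimum is at Green with total 2510 blocks.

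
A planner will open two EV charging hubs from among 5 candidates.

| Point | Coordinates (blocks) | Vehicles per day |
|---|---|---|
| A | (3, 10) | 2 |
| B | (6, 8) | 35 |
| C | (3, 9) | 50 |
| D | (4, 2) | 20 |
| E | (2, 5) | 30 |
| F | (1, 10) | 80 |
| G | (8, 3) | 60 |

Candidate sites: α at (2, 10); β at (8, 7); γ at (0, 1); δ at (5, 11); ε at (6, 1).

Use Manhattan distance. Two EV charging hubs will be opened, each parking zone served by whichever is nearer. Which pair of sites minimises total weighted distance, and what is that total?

Evaluate every pair (each demand assigned to the nearer of the two):
  {α, ε}: total = 842
  {α, β}: total = 857
  {α, γ}: total = 1242
  {δ, ε}: total = 1286
  {α, δ}: total = 1332
  {β, δ}: total = 1371
  {γ, δ}: total = 1626
  {β, γ}: total = 1791
  {β, ε}: total = 1811
  {γ, ε}: total = 2099
Best pair: {α, ε} with total 842.

{α, ε}, total 842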